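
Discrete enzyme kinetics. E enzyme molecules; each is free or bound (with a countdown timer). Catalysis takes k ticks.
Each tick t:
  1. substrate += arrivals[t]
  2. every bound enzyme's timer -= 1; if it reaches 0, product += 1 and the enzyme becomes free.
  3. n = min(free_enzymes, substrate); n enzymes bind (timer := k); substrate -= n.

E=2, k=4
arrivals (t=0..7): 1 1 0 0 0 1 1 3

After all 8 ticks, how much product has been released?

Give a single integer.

Answer: 2

Derivation:
t=0: arr=1 -> substrate=0 bound=1 product=0
t=1: arr=1 -> substrate=0 bound=2 product=0
t=2: arr=0 -> substrate=0 bound=2 product=0
t=3: arr=0 -> substrate=0 bound=2 product=0
t=4: arr=0 -> substrate=0 bound=1 product=1
t=5: arr=1 -> substrate=0 bound=1 product=2
t=6: arr=1 -> substrate=0 bound=2 product=2
t=7: arr=3 -> substrate=3 bound=2 product=2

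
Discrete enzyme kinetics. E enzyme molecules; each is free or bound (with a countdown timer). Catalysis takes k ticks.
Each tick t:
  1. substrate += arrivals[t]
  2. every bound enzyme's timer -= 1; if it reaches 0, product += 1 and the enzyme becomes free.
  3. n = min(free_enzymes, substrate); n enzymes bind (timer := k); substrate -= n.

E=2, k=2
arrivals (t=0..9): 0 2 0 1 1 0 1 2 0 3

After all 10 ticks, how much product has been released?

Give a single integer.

Answer: 6

Derivation:
t=0: arr=0 -> substrate=0 bound=0 product=0
t=1: arr=2 -> substrate=0 bound=2 product=0
t=2: arr=0 -> substrate=0 bound=2 product=0
t=3: arr=1 -> substrate=0 bound=1 product=2
t=4: arr=1 -> substrate=0 bound=2 product=2
t=5: arr=0 -> substrate=0 bound=1 product=3
t=6: arr=1 -> substrate=0 bound=1 product=4
t=7: arr=2 -> substrate=1 bound=2 product=4
t=8: arr=0 -> substrate=0 bound=2 product=5
t=9: arr=3 -> substrate=2 bound=2 product=6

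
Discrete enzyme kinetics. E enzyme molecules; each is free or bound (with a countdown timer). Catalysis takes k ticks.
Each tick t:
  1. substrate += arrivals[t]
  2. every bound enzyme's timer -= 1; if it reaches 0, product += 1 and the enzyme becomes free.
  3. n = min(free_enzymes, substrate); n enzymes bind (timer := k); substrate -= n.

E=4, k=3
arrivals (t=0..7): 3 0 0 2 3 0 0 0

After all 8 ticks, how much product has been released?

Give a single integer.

Answer: 7

Derivation:
t=0: arr=3 -> substrate=0 bound=3 product=0
t=1: arr=0 -> substrate=0 bound=3 product=0
t=2: arr=0 -> substrate=0 bound=3 product=0
t=3: arr=2 -> substrate=0 bound=2 product=3
t=4: arr=3 -> substrate=1 bound=4 product=3
t=5: arr=0 -> substrate=1 bound=4 product=3
t=6: arr=0 -> substrate=0 bound=3 product=5
t=7: arr=0 -> substrate=0 bound=1 product=7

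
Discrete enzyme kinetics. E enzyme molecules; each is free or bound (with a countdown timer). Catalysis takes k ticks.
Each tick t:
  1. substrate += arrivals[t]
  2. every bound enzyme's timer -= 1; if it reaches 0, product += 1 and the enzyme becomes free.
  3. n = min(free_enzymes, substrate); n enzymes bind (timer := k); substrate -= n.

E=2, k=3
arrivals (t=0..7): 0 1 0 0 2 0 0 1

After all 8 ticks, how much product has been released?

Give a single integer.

t=0: arr=0 -> substrate=0 bound=0 product=0
t=1: arr=1 -> substrate=0 bound=1 product=0
t=2: arr=0 -> substrate=0 bound=1 product=0
t=3: arr=0 -> substrate=0 bound=1 product=0
t=4: arr=2 -> substrate=0 bound=2 product=1
t=5: arr=0 -> substrate=0 bound=2 product=1
t=6: arr=0 -> substrate=0 bound=2 product=1
t=7: arr=1 -> substrate=0 bound=1 product=3

Answer: 3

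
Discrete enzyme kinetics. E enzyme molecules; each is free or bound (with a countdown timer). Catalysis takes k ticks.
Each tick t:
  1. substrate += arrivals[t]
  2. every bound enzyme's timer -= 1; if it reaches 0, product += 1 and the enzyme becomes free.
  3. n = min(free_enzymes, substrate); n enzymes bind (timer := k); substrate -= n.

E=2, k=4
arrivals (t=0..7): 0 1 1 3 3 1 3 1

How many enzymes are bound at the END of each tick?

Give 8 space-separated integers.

t=0: arr=0 -> substrate=0 bound=0 product=0
t=1: arr=1 -> substrate=0 bound=1 product=0
t=2: arr=1 -> substrate=0 bound=2 product=0
t=3: arr=3 -> substrate=3 bound=2 product=0
t=4: arr=3 -> substrate=6 bound=2 product=0
t=5: arr=1 -> substrate=6 bound=2 product=1
t=6: arr=3 -> substrate=8 bound=2 product=2
t=7: arr=1 -> substrate=9 bound=2 product=2

Answer: 0 1 2 2 2 2 2 2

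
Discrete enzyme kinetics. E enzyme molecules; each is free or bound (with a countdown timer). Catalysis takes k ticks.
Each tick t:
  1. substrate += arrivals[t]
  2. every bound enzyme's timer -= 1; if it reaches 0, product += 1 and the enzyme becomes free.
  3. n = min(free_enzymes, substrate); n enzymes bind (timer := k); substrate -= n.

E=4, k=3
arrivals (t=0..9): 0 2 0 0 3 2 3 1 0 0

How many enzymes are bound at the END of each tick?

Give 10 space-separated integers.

t=0: arr=0 -> substrate=0 bound=0 product=0
t=1: arr=2 -> substrate=0 bound=2 product=0
t=2: arr=0 -> substrate=0 bound=2 product=0
t=3: arr=0 -> substrate=0 bound=2 product=0
t=4: arr=3 -> substrate=0 bound=3 product=2
t=5: arr=2 -> substrate=1 bound=4 product=2
t=6: arr=3 -> substrate=4 bound=4 product=2
t=7: arr=1 -> substrate=2 bound=4 product=5
t=8: arr=0 -> substrate=1 bound=4 product=6
t=9: arr=0 -> substrate=1 bound=4 product=6

Answer: 0 2 2 2 3 4 4 4 4 4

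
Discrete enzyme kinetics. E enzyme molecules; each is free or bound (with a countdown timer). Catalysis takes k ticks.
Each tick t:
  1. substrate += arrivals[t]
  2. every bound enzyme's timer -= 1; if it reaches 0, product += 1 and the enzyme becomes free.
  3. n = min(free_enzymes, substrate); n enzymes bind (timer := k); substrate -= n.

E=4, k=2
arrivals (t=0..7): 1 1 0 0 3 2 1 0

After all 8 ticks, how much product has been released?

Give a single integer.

Answer: 6

Derivation:
t=0: arr=1 -> substrate=0 bound=1 product=0
t=1: arr=1 -> substrate=0 bound=2 product=0
t=2: arr=0 -> substrate=0 bound=1 product=1
t=3: arr=0 -> substrate=0 bound=0 product=2
t=4: arr=3 -> substrate=0 bound=3 product=2
t=5: arr=2 -> substrate=1 bound=4 product=2
t=6: arr=1 -> substrate=0 bound=3 product=5
t=7: arr=0 -> substrate=0 bound=2 product=6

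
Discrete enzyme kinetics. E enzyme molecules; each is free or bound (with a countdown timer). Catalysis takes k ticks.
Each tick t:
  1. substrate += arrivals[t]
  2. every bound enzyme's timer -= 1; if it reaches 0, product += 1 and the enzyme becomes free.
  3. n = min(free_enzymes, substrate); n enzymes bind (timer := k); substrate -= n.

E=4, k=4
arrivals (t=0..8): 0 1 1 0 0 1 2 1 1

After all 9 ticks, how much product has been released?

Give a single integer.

Answer: 2

Derivation:
t=0: arr=0 -> substrate=0 bound=0 product=0
t=1: arr=1 -> substrate=0 bound=1 product=0
t=2: arr=1 -> substrate=0 bound=2 product=0
t=3: arr=0 -> substrate=0 bound=2 product=0
t=4: arr=0 -> substrate=0 bound=2 product=0
t=5: arr=1 -> substrate=0 bound=2 product=1
t=6: arr=2 -> substrate=0 bound=3 product=2
t=7: arr=1 -> substrate=0 bound=4 product=2
t=8: arr=1 -> substrate=1 bound=4 product=2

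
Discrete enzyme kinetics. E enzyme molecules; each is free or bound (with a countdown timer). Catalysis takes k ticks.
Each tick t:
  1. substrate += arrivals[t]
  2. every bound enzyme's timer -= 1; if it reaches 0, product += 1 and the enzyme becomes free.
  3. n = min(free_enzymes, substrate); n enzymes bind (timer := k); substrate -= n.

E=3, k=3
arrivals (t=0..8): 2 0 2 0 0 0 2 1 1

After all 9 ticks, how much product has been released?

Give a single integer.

t=0: arr=2 -> substrate=0 bound=2 product=0
t=1: arr=0 -> substrate=0 bound=2 product=0
t=2: arr=2 -> substrate=1 bound=3 product=0
t=3: arr=0 -> substrate=0 bound=2 product=2
t=4: arr=0 -> substrate=0 bound=2 product=2
t=5: arr=0 -> substrate=0 bound=1 product=3
t=6: arr=2 -> substrate=0 bound=2 product=4
t=7: arr=1 -> substrate=0 bound=3 product=4
t=8: arr=1 -> substrate=1 bound=3 product=4

Answer: 4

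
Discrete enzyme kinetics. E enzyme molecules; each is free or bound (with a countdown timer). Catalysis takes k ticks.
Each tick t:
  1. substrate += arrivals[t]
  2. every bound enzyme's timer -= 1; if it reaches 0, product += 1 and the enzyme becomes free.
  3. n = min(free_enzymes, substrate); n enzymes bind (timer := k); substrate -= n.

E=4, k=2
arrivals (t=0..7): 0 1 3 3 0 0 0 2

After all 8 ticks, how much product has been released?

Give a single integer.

Answer: 7

Derivation:
t=0: arr=0 -> substrate=0 bound=0 product=0
t=1: arr=1 -> substrate=0 bound=1 product=0
t=2: arr=3 -> substrate=0 bound=4 product=0
t=3: arr=3 -> substrate=2 bound=4 product=1
t=4: arr=0 -> substrate=0 bound=3 product=4
t=5: arr=0 -> substrate=0 bound=2 product=5
t=6: arr=0 -> substrate=0 bound=0 product=7
t=7: arr=2 -> substrate=0 bound=2 product=7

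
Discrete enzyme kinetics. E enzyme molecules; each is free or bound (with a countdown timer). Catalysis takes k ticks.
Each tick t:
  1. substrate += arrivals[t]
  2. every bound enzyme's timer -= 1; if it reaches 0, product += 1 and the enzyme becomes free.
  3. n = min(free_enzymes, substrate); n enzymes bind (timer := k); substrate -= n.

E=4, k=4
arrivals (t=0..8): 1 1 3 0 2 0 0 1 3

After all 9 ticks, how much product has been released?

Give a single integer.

t=0: arr=1 -> substrate=0 bound=1 product=0
t=1: arr=1 -> substrate=0 bound=2 product=0
t=2: arr=3 -> substrate=1 bound=4 product=0
t=3: arr=0 -> substrate=1 bound=4 product=0
t=4: arr=2 -> substrate=2 bound=4 product=1
t=5: arr=0 -> substrate=1 bound=4 product=2
t=6: arr=0 -> substrate=0 bound=3 product=4
t=7: arr=1 -> substrate=0 bound=4 product=4
t=8: arr=3 -> substrate=2 bound=4 product=5

Answer: 5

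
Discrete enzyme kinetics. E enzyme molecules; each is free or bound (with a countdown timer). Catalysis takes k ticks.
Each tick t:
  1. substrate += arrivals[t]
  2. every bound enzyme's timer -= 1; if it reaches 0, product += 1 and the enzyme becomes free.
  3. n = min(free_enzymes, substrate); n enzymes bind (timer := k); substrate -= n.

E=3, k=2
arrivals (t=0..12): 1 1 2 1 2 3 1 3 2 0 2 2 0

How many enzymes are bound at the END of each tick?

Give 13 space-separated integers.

t=0: arr=1 -> substrate=0 bound=1 product=0
t=1: arr=1 -> substrate=0 bound=2 product=0
t=2: arr=2 -> substrate=0 bound=3 product=1
t=3: arr=1 -> substrate=0 bound=3 product=2
t=4: arr=2 -> substrate=0 bound=3 product=4
t=5: arr=3 -> substrate=2 bound=3 product=5
t=6: arr=1 -> substrate=1 bound=3 product=7
t=7: arr=3 -> substrate=3 bound=3 product=8
t=8: arr=2 -> substrate=3 bound=3 product=10
t=9: arr=0 -> substrate=2 bound=3 product=11
t=10: arr=2 -> substrate=2 bound=3 product=13
t=11: arr=2 -> substrate=3 bound=3 product=14
t=12: arr=0 -> substrate=1 bound=3 product=16

Answer: 1 2 3 3 3 3 3 3 3 3 3 3 3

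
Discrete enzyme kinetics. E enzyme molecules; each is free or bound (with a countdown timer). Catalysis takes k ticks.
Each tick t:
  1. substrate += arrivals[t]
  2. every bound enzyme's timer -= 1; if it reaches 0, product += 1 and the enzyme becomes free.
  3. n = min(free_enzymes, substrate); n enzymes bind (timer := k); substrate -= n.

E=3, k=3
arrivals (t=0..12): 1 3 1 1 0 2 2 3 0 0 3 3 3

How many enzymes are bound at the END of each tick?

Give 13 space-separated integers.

t=0: arr=1 -> substrate=0 bound=1 product=0
t=1: arr=3 -> substrate=1 bound=3 product=0
t=2: arr=1 -> substrate=2 bound=3 product=0
t=3: arr=1 -> substrate=2 bound=3 product=1
t=4: arr=0 -> substrate=0 bound=3 product=3
t=5: arr=2 -> substrate=2 bound=3 product=3
t=6: arr=2 -> substrate=3 bound=3 product=4
t=7: arr=3 -> substrate=4 bound=3 product=6
t=8: arr=0 -> substrate=4 bound=3 product=6
t=9: arr=0 -> substrate=3 bound=3 product=7
t=10: arr=3 -> substrate=4 bound=3 product=9
t=11: arr=3 -> substrate=7 bound=3 product=9
t=12: arr=3 -> substrate=9 bound=3 product=10

Answer: 1 3 3 3 3 3 3 3 3 3 3 3 3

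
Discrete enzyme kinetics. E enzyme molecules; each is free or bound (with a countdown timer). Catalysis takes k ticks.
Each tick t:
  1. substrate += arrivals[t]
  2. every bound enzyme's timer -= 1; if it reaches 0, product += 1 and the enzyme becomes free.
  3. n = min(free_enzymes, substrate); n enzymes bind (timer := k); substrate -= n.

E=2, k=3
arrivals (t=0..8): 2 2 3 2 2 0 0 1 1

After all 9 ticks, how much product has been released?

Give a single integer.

Answer: 4

Derivation:
t=0: arr=2 -> substrate=0 bound=2 product=0
t=1: arr=2 -> substrate=2 bound=2 product=0
t=2: arr=3 -> substrate=5 bound=2 product=0
t=3: arr=2 -> substrate=5 bound=2 product=2
t=4: arr=2 -> substrate=7 bound=2 product=2
t=5: arr=0 -> substrate=7 bound=2 product=2
t=6: arr=0 -> substrate=5 bound=2 product=4
t=7: arr=1 -> substrate=6 bound=2 product=4
t=8: arr=1 -> substrate=7 bound=2 product=4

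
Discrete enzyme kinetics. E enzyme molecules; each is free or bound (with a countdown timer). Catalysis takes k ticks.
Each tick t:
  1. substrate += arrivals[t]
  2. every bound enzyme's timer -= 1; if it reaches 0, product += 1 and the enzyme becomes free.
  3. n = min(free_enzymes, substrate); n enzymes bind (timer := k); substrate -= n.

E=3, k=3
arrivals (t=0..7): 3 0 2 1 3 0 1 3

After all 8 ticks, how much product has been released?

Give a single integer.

Answer: 6

Derivation:
t=0: arr=3 -> substrate=0 bound=3 product=0
t=1: arr=0 -> substrate=0 bound=3 product=0
t=2: arr=2 -> substrate=2 bound=3 product=0
t=3: arr=1 -> substrate=0 bound=3 product=3
t=4: arr=3 -> substrate=3 bound=3 product=3
t=5: arr=0 -> substrate=3 bound=3 product=3
t=6: arr=1 -> substrate=1 bound=3 product=6
t=7: arr=3 -> substrate=4 bound=3 product=6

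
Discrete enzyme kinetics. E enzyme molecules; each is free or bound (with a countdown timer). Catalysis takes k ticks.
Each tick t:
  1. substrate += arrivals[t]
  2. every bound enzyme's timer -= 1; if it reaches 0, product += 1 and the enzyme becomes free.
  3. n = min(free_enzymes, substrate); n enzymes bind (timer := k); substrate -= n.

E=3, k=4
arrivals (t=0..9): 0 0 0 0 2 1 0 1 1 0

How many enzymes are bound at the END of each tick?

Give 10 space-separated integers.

t=0: arr=0 -> substrate=0 bound=0 product=0
t=1: arr=0 -> substrate=0 bound=0 product=0
t=2: arr=0 -> substrate=0 bound=0 product=0
t=3: arr=0 -> substrate=0 bound=0 product=0
t=4: arr=2 -> substrate=0 bound=2 product=0
t=5: arr=1 -> substrate=0 bound=3 product=0
t=6: arr=0 -> substrate=0 bound=3 product=0
t=7: arr=1 -> substrate=1 bound=3 product=0
t=8: arr=1 -> substrate=0 bound=3 product=2
t=9: arr=0 -> substrate=0 bound=2 product=3

Answer: 0 0 0 0 2 3 3 3 3 2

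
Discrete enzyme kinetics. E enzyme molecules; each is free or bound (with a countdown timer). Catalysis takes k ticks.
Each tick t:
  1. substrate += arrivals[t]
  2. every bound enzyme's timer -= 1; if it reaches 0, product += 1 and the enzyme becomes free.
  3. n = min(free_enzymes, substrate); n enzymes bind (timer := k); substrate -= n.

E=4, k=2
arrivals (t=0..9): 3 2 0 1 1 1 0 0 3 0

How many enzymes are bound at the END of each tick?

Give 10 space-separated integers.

Answer: 3 4 2 2 2 2 1 0 3 3

Derivation:
t=0: arr=3 -> substrate=0 bound=3 product=0
t=1: arr=2 -> substrate=1 bound=4 product=0
t=2: arr=0 -> substrate=0 bound=2 product=3
t=3: arr=1 -> substrate=0 bound=2 product=4
t=4: arr=1 -> substrate=0 bound=2 product=5
t=5: arr=1 -> substrate=0 bound=2 product=6
t=6: arr=0 -> substrate=0 bound=1 product=7
t=7: arr=0 -> substrate=0 bound=0 product=8
t=8: arr=3 -> substrate=0 bound=3 product=8
t=9: arr=0 -> substrate=0 bound=3 product=8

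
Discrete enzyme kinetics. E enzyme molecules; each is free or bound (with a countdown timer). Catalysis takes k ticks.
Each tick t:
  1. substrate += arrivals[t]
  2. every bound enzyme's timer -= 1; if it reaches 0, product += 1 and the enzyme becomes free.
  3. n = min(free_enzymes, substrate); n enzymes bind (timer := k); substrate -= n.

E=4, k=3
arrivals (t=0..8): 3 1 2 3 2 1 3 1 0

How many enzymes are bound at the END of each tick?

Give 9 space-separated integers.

Answer: 3 4 4 4 4 4 4 4 4

Derivation:
t=0: arr=3 -> substrate=0 bound=3 product=0
t=1: arr=1 -> substrate=0 bound=4 product=0
t=2: arr=2 -> substrate=2 bound=4 product=0
t=3: arr=3 -> substrate=2 bound=4 product=3
t=4: arr=2 -> substrate=3 bound=4 product=4
t=5: arr=1 -> substrate=4 bound=4 product=4
t=6: arr=3 -> substrate=4 bound=4 product=7
t=7: arr=1 -> substrate=4 bound=4 product=8
t=8: arr=0 -> substrate=4 bound=4 product=8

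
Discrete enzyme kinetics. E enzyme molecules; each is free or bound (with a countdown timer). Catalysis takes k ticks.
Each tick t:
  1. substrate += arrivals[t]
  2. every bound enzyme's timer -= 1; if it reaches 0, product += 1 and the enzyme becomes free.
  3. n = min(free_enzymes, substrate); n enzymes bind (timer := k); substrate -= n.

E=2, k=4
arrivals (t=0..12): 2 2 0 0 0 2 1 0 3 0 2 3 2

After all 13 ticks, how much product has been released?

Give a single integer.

t=0: arr=2 -> substrate=0 bound=2 product=0
t=1: arr=2 -> substrate=2 bound=2 product=0
t=2: arr=0 -> substrate=2 bound=2 product=0
t=3: arr=0 -> substrate=2 bound=2 product=0
t=4: arr=0 -> substrate=0 bound=2 product=2
t=5: arr=2 -> substrate=2 bound=2 product=2
t=6: arr=1 -> substrate=3 bound=2 product=2
t=7: arr=0 -> substrate=3 bound=2 product=2
t=8: arr=3 -> substrate=4 bound=2 product=4
t=9: arr=0 -> substrate=4 bound=2 product=4
t=10: arr=2 -> substrate=6 bound=2 product=4
t=11: arr=3 -> substrate=9 bound=2 product=4
t=12: arr=2 -> substrate=9 bound=2 product=6

Answer: 6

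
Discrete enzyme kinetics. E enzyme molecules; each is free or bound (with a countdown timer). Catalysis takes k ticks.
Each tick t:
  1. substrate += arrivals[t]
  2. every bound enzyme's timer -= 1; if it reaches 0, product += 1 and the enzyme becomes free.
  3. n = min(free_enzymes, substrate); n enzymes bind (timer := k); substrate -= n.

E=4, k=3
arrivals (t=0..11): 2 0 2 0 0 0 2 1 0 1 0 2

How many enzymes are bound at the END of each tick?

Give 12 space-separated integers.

Answer: 2 2 4 2 2 0 2 3 3 2 1 3

Derivation:
t=0: arr=2 -> substrate=0 bound=2 product=0
t=1: arr=0 -> substrate=0 bound=2 product=0
t=2: arr=2 -> substrate=0 bound=4 product=0
t=3: arr=0 -> substrate=0 bound=2 product=2
t=4: arr=0 -> substrate=0 bound=2 product=2
t=5: arr=0 -> substrate=0 bound=0 product=4
t=6: arr=2 -> substrate=0 bound=2 product=4
t=7: arr=1 -> substrate=0 bound=3 product=4
t=8: arr=0 -> substrate=0 bound=3 product=4
t=9: arr=1 -> substrate=0 bound=2 product=6
t=10: arr=0 -> substrate=0 bound=1 product=7
t=11: arr=2 -> substrate=0 bound=3 product=7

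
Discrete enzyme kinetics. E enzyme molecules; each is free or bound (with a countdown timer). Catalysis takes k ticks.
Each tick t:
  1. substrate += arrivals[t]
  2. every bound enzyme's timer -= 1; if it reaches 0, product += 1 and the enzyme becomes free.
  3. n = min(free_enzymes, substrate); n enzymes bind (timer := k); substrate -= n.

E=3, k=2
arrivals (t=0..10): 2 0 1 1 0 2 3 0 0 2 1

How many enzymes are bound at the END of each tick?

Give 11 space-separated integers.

t=0: arr=2 -> substrate=0 bound=2 product=0
t=1: arr=0 -> substrate=0 bound=2 product=0
t=2: arr=1 -> substrate=0 bound=1 product=2
t=3: arr=1 -> substrate=0 bound=2 product=2
t=4: arr=0 -> substrate=0 bound=1 product=3
t=5: arr=2 -> substrate=0 bound=2 product=4
t=6: arr=3 -> substrate=2 bound=3 product=4
t=7: arr=0 -> substrate=0 bound=3 product=6
t=8: arr=0 -> substrate=0 bound=2 product=7
t=9: arr=2 -> substrate=0 bound=2 product=9
t=10: arr=1 -> substrate=0 bound=3 product=9

Answer: 2 2 1 2 1 2 3 3 2 2 3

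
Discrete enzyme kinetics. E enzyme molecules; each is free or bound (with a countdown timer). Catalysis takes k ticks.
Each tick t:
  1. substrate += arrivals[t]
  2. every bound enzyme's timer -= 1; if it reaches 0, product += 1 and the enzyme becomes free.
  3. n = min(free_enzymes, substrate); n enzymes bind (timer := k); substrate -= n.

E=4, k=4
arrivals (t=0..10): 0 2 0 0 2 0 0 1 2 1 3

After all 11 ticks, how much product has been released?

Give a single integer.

t=0: arr=0 -> substrate=0 bound=0 product=0
t=1: arr=2 -> substrate=0 bound=2 product=0
t=2: arr=0 -> substrate=0 bound=2 product=0
t=3: arr=0 -> substrate=0 bound=2 product=0
t=4: arr=2 -> substrate=0 bound=4 product=0
t=5: arr=0 -> substrate=0 bound=2 product=2
t=6: arr=0 -> substrate=0 bound=2 product=2
t=7: arr=1 -> substrate=0 bound=3 product=2
t=8: arr=2 -> substrate=0 bound=3 product=4
t=9: arr=1 -> substrate=0 bound=4 product=4
t=10: arr=3 -> substrate=3 bound=4 product=4

Answer: 4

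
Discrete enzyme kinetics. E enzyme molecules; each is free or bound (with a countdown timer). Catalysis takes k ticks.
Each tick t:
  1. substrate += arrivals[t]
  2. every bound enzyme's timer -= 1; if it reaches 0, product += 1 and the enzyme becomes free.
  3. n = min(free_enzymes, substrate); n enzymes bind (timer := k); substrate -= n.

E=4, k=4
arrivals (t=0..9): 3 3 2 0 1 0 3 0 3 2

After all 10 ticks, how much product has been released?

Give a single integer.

t=0: arr=3 -> substrate=0 bound=3 product=0
t=1: arr=3 -> substrate=2 bound=4 product=0
t=2: arr=2 -> substrate=4 bound=4 product=0
t=3: arr=0 -> substrate=4 bound=4 product=0
t=4: arr=1 -> substrate=2 bound=4 product=3
t=5: arr=0 -> substrate=1 bound=4 product=4
t=6: arr=3 -> substrate=4 bound=4 product=4
t=7: arr=0 -> substrate=4 bound=4 product=4
t=8: arr=3 -> substrate=4 bound=4 product=7
t=9: arr=2 -> substrate=5 bound=4 product=8

Answer: 8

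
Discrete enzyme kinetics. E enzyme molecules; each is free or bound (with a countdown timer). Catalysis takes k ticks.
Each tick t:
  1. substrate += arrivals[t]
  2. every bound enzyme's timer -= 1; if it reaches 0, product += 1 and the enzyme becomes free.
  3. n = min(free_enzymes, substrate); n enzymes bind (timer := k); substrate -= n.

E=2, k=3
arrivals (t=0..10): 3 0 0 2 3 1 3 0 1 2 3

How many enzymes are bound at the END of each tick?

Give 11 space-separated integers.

Answer: 2 2 2 2 2 2 2 2 2 2 2

Derivation:
t=0: arr=3 -> substrate=1 bound=2 product=0
t=1: arr=0 -> substrate=1 bound=2 product=0
t=2: arr=0 -> substrate=1 bound=2 product=0
t=3: arr=2 -> substrate=1 bound=2 product=2
t=4: arr=3 -> substrate=4 bound=2 product=2
t=5: arr=1 -> substrate=5 bound=2 product=2
t=6: arr=3 -> substrate=6 bound=2 product=4
t=7: arr=0 -> substrate=6 bound=2 product=4
t=8: arr=1 -> substrate=7 bound=2 product=4
t=9: arr=2 -> substrate=7 bound=2 product=6
t=10: arr=3 -> substrate=10 bound=2 product=6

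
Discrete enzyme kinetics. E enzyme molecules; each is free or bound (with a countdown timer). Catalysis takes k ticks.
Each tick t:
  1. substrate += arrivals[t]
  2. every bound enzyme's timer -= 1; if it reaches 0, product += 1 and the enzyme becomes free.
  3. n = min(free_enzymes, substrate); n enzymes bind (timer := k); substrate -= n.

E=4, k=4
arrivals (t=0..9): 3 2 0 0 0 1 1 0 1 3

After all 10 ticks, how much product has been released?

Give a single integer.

t=0: arr=3 -> substrate=0 bound=3 product=0
t=1: arr=2 -> substrate=1 bound=4 product=0
t=2: arr=0 -> substrate=1 bound=4 product=0
t=3: arr=0 -> substrate=1 bound=4 product=0
t=4: arr=0 -> substrate=0 bound=2 product=3
t=5: arr=1 -> substrate=0 bound=2 product=4
t=6: arr=1 -> substrate=0 bound=3 product=4
t=7: arr=0 -> substrate=0 bound=3 product=4
t=8: arr=1 -> substrate=0 bound=3 product=5
t=9: arr=3 -> substrate=1 bound=4 product=6

Answer: 6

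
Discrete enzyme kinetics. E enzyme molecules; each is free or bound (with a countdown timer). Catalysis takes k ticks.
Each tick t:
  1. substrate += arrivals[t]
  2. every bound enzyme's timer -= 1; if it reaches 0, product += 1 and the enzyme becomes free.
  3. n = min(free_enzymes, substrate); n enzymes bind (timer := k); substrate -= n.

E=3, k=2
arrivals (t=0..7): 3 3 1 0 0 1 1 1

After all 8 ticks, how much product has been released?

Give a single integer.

t=0: arr=3 -> substrate=0 bound=3 product=0
t=1: arr=3 -> substrate=3 bound=3 product=0
t=2: arr=1 -> substrate=1 bound=3 product=3
t=3: arr=0 -> substrate=1 bound=3 product=3
t=4: arr=0 -> substrate=0 bound=1 product=6
t=5: arr=1 -> substrate=0 bound=2 product=6
t=6: arr=1 -> substrate=0 bound=2 product=7
t=7: arr=1 -> substrate=0 bound=2 product=8

Answer: 8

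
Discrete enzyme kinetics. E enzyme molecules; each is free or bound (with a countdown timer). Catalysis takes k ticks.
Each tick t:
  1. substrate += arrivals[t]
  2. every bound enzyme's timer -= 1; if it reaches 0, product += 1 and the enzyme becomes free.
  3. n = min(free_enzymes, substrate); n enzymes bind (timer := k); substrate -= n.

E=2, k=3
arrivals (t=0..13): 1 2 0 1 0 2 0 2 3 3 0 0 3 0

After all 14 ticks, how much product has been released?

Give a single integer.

Answer: 8

Derivation:
t=0: arr=1 -> substrate=0 bound=1 product=0
t=1: arr=2 -> substrate=1 bound=2 product=0
t=2: arr=0 -> substrate=1 bound=2 product=0
t=3: arr=1 -> substrate=1 bound=2 product=1
t=4: arr=0 -> substrate=0 bound=2 product=2
t=5: arr=2 -> substrate=2 bound=2 product=2
t=6: arr=0 -> substrate=1 bound=2 product=3
t=7: arr=2 -> substrate=2 bound=2 product=4
t=8: arr=3 -> substrate=5 bound=2 product=4
t=9: arr=3 -> substrate=7 bound=2 product=5
t=10: arr=0 -> substrate=6 bound=2 product=6
t=11: arr=0 -> substrate=6 bound=2 product=6
t=12: arr=3 -> substrate=8 bound=2 product=7
t=13: arr=0 -> substrate=7 bound=2 product=8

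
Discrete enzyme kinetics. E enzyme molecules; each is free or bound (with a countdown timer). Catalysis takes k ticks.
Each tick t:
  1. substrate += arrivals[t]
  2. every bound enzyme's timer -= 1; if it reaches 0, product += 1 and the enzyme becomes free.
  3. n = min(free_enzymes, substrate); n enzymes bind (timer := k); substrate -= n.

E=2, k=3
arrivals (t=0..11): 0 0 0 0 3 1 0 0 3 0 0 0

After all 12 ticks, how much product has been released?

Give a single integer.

Answer: 4

Derivation:
t=0: arr=0 -> substrate=0 bound=0 product=0
t=1: arr=0 -> substrate=0 bound=0 product=0
t=2: arr=0 -> substrate=0 bound=0 product=0
t=3: arr=0 -> substrate=0 bound=0 product=0
t=4: arr=3 -> substrate=1 bound=2 product=0
t=5: arr=1 -> substrate=2 bound=2 product=0
t=6: arr=0 -> substrate=2 bound=2 product=0
t=7: arr=0 -> substrate=0 bound=2 product=2
t=8: arr=3 -> substrate=3 bound=2 product=2
t=9: arr=0 -> substrate=3 bound=2 product=2
t=10: arr=0 -> substrate=1 bound=2 product=4
t=11: arr=0 -> substrate=1 bound=2 product=4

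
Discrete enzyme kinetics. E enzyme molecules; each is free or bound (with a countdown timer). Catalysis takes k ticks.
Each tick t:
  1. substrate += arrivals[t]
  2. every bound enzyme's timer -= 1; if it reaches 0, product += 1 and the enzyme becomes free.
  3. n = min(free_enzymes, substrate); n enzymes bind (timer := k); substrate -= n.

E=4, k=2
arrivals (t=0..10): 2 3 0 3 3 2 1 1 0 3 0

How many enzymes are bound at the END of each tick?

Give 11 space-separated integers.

Answer: 2 4 3 4 4 4 4 3 2 3 3

Derivation:
t=0: arr=2 -> substrate=0 bound=2 product=0
t=1: arr=3 -> substrate=1 bound=4 product=0
t=2: arr=0 -> substrate=0 bound=3 product=2
t=3: arr=3 -> substrate=0 bound=4 product=4
t=4: arr=3 -> substrate=2 bound=4 product=5
t=5: arr=2 -> substrate=1 bound=4 product=8
t=6: arr=1 -> substrate=1 bound=4 product=9
t=7: arr=1 -> substrate=0 bound=3 product=12
t=8: arr=0 -> substrate=0 bound=2 product=13
t=9: arr=3 -> substrate=0 bound=3 product=15
t=10: arr=0 -> substrate=0 bound=3 product=15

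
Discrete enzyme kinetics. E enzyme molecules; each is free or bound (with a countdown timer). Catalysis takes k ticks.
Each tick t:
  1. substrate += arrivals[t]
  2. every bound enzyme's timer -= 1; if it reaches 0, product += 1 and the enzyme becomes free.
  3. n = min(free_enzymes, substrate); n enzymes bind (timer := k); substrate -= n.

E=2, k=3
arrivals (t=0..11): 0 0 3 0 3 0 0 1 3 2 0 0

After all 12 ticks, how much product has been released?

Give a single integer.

t=0: arr=0 -> substrate=0 bound=0 product=0
t=1: arr=0 -> substrate=0 bound=0 product=0
t=2: arr=3 -> substrate=1 bound=2 product=0
t=3: arr=0 -> substrate=1 bound=2 product=0
t=4: arr=3 -> substrate=4 bound=2 product=0
t=5: arr=0 -> substrate=2 bound=2 product=2
t=6: arr=0 -> substrate=2 bound=2 product=2
t=7: arr=1 -> substrate=3 bound=2 product=2
t=8: arr=3 -> substrate=4 bound=2 product=4
t=9: arr=2 -> substrate=6 bound=2 product=4
t=10: arr=0 -> substrate=6 bound=2 product=4
t=11: arr=0 -> substrate=4 bound=2 product=6

Answer: 6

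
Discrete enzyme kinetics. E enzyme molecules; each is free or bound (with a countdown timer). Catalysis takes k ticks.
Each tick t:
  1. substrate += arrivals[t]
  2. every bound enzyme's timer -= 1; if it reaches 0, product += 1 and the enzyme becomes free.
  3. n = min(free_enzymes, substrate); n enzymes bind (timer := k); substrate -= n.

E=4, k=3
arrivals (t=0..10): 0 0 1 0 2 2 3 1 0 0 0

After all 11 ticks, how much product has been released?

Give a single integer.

Answer: 7

Derivation:
t=0: arr=0 -> substrate=0 bound=0 product=0
t=1: arr=0 -> substrate=0 bound=0 product=0
t=2: arr=1 -> substrate=0 bound=1 product=0
t=3: arr=0 -> substrate=0 bound=1 product=0
t=4: arr=2 -> substrate=0 bound=3 product=0
t=5: arr=2 -> substrate=0 bound=4 product=1
t=6: arr=3 -> substrate=3 bound=4 product=1
t=7: arr=1 -> substrate=2 bound=4 product=3
t=8: arr=0 -> substrate=0 bound=4 product=5
t=9: arr=0 -> substrate=0 bound=4 product=5
t=10: arr=0 -> substrate=0 bound=2 product=7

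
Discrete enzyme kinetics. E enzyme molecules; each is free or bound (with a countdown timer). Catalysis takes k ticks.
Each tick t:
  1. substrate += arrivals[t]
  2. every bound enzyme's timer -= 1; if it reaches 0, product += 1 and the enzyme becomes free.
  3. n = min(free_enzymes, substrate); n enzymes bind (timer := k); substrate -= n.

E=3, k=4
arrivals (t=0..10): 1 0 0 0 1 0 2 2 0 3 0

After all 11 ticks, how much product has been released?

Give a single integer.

Answer: 4

Derivation:
t=0: arr=1 -> substrate=0 bound=1 product=0
t=1: arr=0 -> substrate=0 bound=1 product=0
t=2: arr=0 -> substrate=0 bound=1 product=0
t=3: arr=0 -> substrate=0 bound=1 product=0
t=4: arr=1 -> substrate=0 bound=1 product=1
t=5: arr=0 -> substrate=0 bound=1 product=1
t=6: arr=2 -> substrate=0 bound=3 product=1
t=7: arr=2 -> substrate=2 bound=3 product=1
t=8: arr=0 -> substrate=1 bound=3 product=2
t=9: arr=3 -> substrate=4 bound=3 product=2
t=10: arr=0 -> substrate=2 bound=3 product=4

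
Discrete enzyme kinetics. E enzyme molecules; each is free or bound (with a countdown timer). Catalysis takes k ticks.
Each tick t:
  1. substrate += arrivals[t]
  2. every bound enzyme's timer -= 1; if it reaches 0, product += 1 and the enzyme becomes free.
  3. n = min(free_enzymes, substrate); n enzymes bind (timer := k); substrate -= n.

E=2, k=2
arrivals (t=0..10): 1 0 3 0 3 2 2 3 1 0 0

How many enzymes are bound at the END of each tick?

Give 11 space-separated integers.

Answer: 1 1 2 2 2 2 2 2 2 2 2

Derivation:
t=0: arr=1 -> substrate=0 bound=1 product=0
t=1: arr=0 -> substrate=0 bound=1 product=0
t=2: arr=3 -> substrate=1 bound=2 product=1
t=3: arr=0 -> substrate=1 bound=2 product=1
t=4: arr=3 -> substrate=2 bound=2 product=3
t=5: arr=2 -> substrate=4 bound=2 product=3
t=6: arr=2 -> substrate=4 bound=2 product=5
t=7: arr=3 -> substrate=7 bound=2 product=5
t=8: arr=1 -> substrate=6 bound=2 product=7
t=9: arr=0 -> substrate=6 bound=2 product=7
t=10: arr=0 -> substrate=4 bound=2 product=9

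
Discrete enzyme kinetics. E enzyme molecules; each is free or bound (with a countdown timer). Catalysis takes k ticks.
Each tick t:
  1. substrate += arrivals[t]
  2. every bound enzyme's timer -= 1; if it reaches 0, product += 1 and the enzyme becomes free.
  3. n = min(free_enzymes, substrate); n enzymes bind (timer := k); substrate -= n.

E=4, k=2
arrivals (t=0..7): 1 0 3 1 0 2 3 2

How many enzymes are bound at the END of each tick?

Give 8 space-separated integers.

Answer: 1 1 3 4 1 2 4 4

Derivation:
t=0: arr=1 -> substrate=0 bound=1 product=0
t=1: arr=0 -> substrate=0 bound=1 product=0
t=2: arr=3 -> substrate=0 bound=3 product=1
t=3: arr=1 -> substrate=0 bound=4 product=1
t=4: arr=0 -> substrate=0 bound=1 product=4
t=5: arr=2 -> substrate=0 bound=2 product=5
t=6: arr=3 -> substrate=1 bound=4 product=5
t=7: arr=2 -> substrate=1 bound=4 product=7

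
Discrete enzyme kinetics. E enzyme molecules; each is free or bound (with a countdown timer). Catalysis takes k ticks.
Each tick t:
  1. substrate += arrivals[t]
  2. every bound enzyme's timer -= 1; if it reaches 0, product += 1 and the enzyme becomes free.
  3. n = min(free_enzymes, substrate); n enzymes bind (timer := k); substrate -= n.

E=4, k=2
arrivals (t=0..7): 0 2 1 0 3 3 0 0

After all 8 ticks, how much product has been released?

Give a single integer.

t=0: arr=0 -> substrate=0 bound=0 product=0
t=1: arr=2 -> substrate=0 bound=2 product=0
t=2: arr=1 -> substrate=0 bound=3 product=0
t=3: arr=0 -> substrate=0 bound=1 product=2
t=4: arr=3 -> substrate=0 bound=3 product=3
t=5: arr=3 -> substrate=2 bound=4 product=3
t=6: arr=0 -> substrate=0 bound=3 product=6
t=7: arr=0 -> substrate=0 bound=2 product=7

Answer: 7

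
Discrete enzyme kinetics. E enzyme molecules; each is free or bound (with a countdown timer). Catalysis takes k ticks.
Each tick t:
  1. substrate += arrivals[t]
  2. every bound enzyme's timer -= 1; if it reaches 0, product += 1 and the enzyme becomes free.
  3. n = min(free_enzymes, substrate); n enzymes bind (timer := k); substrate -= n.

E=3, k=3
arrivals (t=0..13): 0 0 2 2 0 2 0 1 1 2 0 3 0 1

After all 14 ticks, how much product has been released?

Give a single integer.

Answer: 9

Derivation:
t=0: arr=0 -> substrate=0 bound=0 product=0
t=1: arr=0 -> substrate=0 bound=0 product=0
t=2: arr=2 -> substrate=0 bound=2 product=0
t=3: arr=2 -> substrate=1 bound=3 product=0
t=4: arr=0 -> substrate=1 bound=3 product=0
t=5: arr=2 -> substrate=1 bound=3 product=2
t=6: arr=0 -> substrate=0 bound=3 product=3
t=7: arr=1 -> substrate=1 bound=3 product=3
t=8: arr=1 -> substrate=0 bound=3 product=5
t=9: arr=2 -> substrate=1 bound=3 product=6
t=10: arr=0 -> substrate=1 bound=3 product=6
t=11: arr=3 -> substrate=2 bound=3 product=8
t=12: arr=0 -> substrate=1 bound=3 product=9
t=13: arr=1 -> substrate=2 bound=3 product=9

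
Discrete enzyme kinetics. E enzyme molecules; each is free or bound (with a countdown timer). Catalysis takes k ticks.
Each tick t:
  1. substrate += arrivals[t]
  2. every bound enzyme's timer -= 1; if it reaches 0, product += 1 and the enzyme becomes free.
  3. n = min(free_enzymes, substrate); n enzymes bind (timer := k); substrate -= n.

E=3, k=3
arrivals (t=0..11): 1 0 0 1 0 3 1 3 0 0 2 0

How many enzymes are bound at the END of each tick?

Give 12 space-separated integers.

t=0: arr=1 -> substrate=0 bound=1 product=0
t=1: arr=0 -> substrate=0 bound=1 product=0
t=2: arr=0 -> substrate=0 bound=1 product=0
t=3: arr=1 -> substrate=0 bound=1 product=1
t=4: arr=0 -> substrate=0 bound=1 product=1
t=5: arr=3 -> substrate=1 bound=3 product=1
t=6: arr=1 -> substrate=1 bound=3 product=2
t=7: arr=3 -> substrate=4 bound=3 product=2
t=8: arr=0 -> substrate=2 bound=3 product=4
t=9: arr=0 -> substrate=1 bound=3 product=5
t=10: arr=2 -> substrate=3 bound=3 product=5
t=11: arr=0 -> substrate=1 bound=3 product=7

Answer: 1 1 1 1 1 3 3 3 3 3 3 3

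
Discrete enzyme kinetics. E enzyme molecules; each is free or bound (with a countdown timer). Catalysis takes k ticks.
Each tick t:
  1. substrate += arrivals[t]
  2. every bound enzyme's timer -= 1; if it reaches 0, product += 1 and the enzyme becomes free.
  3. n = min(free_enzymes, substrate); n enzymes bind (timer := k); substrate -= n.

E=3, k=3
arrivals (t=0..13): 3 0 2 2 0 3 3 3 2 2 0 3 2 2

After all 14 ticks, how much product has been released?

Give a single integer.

t=0: arr=3 -> substrate=0 bound=3 product=0
t=1: arr=0 -> substrate=0 bound=3 product=0
t=2: arr=2 -> substrate=2 bound=3 product=0
t=3: arr=2 -> substrate=1 bound=3 product=3
t=4: arr=0 -> substrate=1 bound=3 product=3
t=5: arr=3 -> substrate=4 bound=3 product=3
t=6: arr=3 -> substrate=4 bound=3 product=6
t=7: arr=3 -> substrate=7 bound=3 product=6
t=8: arr=2 -> substrate=9 bound=3 product=6
t=9: arr=2 -> substrate=8 bound=3 product=9
t=10: arr=0 -> substrate=8 bound=3 product=9
t=11: arr=3 -> substrate=11 bound=3 product=9
t=12: arr=2 -> substrate=10 bound=3 product=12
t=13: arr=2 -> substrate=12 bound=3 product=12

Answer: 12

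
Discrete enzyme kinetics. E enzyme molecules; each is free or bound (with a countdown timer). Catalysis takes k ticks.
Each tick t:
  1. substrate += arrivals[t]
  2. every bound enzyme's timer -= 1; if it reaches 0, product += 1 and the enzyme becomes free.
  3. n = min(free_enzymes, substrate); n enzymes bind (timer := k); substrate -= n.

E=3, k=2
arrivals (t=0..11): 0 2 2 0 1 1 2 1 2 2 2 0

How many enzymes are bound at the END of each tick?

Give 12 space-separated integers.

t=0: arr=0 -> substrate=0 bound=0 product=0
t=1: arr=2 -> substrate=0 bound=2 product=0
t=2: arr=2 -> substrate=1 bound=3 product=0
t=3: arr=0 -> substrate=0 bound=2 product=2
t=4: arr=1 -> substrate=0 bound=2 product=3
t=5: arr=1 -> substrate=0 bound=2 product=4
t=6: arr=2 -> substrate=0 bound=3 product=5
t=7: arr=1 -> substrate=0 bound=3 product=6
t=8: arr=2 -> substrate=0 bound=3 product=8
t=9: arr=2 -> substrate=1 bound=3 product=9
t=10: arr=2 -> substrate=1 bound=3 product=11
t=11: arr=0 -> substrate=0 bound=3 product=12

Answer: 0 2 3 2 2 2 3 3 3 3 3 3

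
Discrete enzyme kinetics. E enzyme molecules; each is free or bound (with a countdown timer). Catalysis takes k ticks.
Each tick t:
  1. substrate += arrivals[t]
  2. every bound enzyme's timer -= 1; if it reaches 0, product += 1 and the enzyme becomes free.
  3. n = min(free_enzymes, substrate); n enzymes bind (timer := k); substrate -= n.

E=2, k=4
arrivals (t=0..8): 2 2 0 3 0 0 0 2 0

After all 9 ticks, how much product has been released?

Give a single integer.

Answer: 4

Derivation:
t=0: arr=2 -> substrate=0 bound=2 product=0
t=1: arr=2 -> substrate=2 bound=2 product=0
t=2: arr=0 -> substrate=2 bound=2 product=0
t=3: arr=3 -> substrate=5 bound=2 product=0
t=4: arr=0 -> substrate=3 bound=2 product=2
t=5: arr=0 -> substrate=3 bound=2 product=2
t=6: arr=0 -> substrate=3 bound=2 product=2
t=7: arr=2 -> substrate=5 bound=2 product=2
t=8: arr=0 -> substrate=3 bound=2 product=4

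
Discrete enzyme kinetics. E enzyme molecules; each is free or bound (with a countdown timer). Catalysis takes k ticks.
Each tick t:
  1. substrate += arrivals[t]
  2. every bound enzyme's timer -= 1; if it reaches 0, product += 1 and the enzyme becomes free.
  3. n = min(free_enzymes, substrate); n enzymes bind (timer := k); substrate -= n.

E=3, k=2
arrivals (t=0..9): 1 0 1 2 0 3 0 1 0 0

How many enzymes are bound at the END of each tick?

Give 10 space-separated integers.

Answer: 1 1 1 3 2 3 3 1 1 0

Derivation:
t=0: arr=1 -> substrate=0 bound=1 product=0
t=1: arr=0 -> substrate=0 bound=1 product=0
t=2: arr=1 -> substrate=0 bound=1 product=1
t=3: arr=2 -> substrate=0 bound=3 product=1
t=4: arr=0 -> substrate=0 bound=2 product=2
t=5: arr=3 -> substrate=0 bound=3 product=4
t=6: arr=0 -> substrate=0 bound=3 product=4
t=7: arr=1 -> substrate=0 bound=1 product=7
t=8: arr=0 -> substrate=0 bound=1 product=7
t=9: arr=0 -> substrate=0 bound=0 product=8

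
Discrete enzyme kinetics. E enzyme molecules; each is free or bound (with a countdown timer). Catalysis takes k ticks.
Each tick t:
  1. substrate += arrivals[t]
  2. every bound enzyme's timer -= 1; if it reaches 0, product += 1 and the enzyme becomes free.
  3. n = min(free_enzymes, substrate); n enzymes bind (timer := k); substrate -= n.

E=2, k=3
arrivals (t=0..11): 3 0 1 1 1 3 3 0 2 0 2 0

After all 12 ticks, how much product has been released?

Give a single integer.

Answer: 6

Derivation:
t=0: arr=3 -> substrate=1 bound=2 product=0
t=1: arr=0 -> substrate=1 bound=2 product=0
t=2: arr=1 -> substrate=2 bound=2 product=0
t=3: arr=1 -> substrate=1 bound=2 product=2
t=4: arr=1 -> substrate=2 bound=2 product=2
t=5: arr=3 -> substrate=5 bound=2 product=2
t=6: arr=3 -> substrate=6 bound=2 product=4
t=7: arr=0 -> substrate=6 bound=2 product=4
t=8: arr=2 -> substrate=8 bound=2 product=4
t=9: arr=0 -> substrate=6 bound=2 product=6
t=10: arr=2 -> substrate=8 bound=2 product=6
t=11: arr=0 -> substrate=8 bound=2 product=6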